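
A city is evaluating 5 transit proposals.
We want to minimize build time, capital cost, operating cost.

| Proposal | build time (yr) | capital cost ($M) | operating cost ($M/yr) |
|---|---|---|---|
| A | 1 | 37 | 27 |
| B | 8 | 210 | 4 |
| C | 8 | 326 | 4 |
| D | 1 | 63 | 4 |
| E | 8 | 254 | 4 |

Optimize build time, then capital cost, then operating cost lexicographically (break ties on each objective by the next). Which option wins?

A

First minimize build time: best is 1, kept {A, D}.
Then minimize capital cost: best is 37, kept {A}.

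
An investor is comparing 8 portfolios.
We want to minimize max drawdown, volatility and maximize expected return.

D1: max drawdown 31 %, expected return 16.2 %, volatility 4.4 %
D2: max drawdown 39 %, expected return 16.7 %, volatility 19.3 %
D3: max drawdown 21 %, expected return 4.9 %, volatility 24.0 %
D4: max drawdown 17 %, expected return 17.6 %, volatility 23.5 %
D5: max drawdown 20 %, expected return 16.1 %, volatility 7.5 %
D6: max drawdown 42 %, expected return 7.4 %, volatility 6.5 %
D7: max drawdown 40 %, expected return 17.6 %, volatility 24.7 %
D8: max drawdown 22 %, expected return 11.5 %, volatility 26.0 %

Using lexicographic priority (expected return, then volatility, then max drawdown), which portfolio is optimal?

D4

First maximize expected return: best is 17.6, kept {D4, D7}.
Then minimize volatility: best is 23.5, kept {D4}.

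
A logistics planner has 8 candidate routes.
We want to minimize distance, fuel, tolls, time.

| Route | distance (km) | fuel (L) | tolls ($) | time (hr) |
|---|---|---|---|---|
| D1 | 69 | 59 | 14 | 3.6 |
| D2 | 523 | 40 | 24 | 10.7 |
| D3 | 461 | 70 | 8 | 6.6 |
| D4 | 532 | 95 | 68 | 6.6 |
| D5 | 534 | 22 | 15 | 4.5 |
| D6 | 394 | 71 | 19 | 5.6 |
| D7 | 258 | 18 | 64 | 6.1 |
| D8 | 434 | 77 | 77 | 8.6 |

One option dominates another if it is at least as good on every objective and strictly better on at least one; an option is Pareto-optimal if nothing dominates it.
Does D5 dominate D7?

No

D5 vs D7: D5 is worse on distance (534 vs 258), so it does not dominate D7.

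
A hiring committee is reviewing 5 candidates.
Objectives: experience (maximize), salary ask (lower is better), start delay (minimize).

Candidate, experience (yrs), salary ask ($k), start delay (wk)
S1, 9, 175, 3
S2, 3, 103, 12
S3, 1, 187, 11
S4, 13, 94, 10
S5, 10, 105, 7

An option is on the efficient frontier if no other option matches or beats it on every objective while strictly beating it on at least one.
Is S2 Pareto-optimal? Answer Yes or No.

S4 vs S2: experience 13≥3, salary ask 94≤103, start delay 10≤12 — S4 is at least as good on every objective and strictly better on at least one, so S4 dominates S2.

No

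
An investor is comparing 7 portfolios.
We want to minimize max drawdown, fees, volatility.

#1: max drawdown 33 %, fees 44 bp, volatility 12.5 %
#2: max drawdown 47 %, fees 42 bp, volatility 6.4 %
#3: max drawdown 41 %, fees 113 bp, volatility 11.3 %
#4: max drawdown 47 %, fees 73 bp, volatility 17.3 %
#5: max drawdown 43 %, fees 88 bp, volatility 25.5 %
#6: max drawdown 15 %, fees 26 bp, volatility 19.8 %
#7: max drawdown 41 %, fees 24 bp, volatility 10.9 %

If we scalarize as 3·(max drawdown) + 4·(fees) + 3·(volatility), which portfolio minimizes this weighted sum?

#6

#1: 3·33 + 4·44 + 3·12.5 = 312.5
#2: 3·47 + 4·42 + 3·6.4 = 328.2
#3: 3·41 + 4·113 + 3·11.3 = 608.9
#4: 3·47 + 4·73 + 3·17.3 = 484.9
#5: 3·43 + 4·88 + 3·25.5 = 557.5
#6: 3·15 + 4·26 + 3·19.8 = 208.4
#7: 3·41 + 4·24 + 3·10.9 = 251.7
Lowest: #6 at 208.4.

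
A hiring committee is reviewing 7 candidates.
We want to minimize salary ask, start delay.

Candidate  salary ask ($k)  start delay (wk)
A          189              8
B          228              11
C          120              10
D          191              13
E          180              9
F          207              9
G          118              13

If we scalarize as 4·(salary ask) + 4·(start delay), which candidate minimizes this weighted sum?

A: 4·189 + 4·8 = 788
B: 4·228 + 4·11 = 956
C: 4·120 + 4·10 = 520
D: 4·191 + 4·13 = 816
E: 4·180 + 4·9 = 756
F: 4·207 + 4·9 = 864
G: 4·118 + 4·13 = 524
Lowest: C at 520.

C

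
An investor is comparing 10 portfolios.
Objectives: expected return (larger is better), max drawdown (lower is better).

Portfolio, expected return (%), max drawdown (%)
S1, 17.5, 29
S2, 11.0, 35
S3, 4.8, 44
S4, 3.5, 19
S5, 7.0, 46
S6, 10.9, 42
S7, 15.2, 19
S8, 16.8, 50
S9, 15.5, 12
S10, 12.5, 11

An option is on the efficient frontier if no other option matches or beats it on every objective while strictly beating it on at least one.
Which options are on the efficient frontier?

S1: not dominated (best expected return).
S2: dominated by S1 (expected return 17.5≥11.0, max drawdown 29≤35).
S3: dominated by S1 (expected return 17.5≥4.8, max drawdown 29≤44).
S4: dominated by S7 (expected return 15.2≥3.5, max drawdown 19≤19).
S5: dominated by S1 (expected return 17.5≥7.0, max drawdown 29≤46).
S6: dominated by S1 (expected return 17.5≥10.9, max drawdown 29≤42).
S7: dominated by S9 (expected return 15.5≥15.2, max drawdown 12≤19).
S8: dominated by S1 (expected return 17.5≥16.8, max drawdown 29≤50).
S9: not dominated.
S10: not dominated (best max drawdown).

S1, S9, S10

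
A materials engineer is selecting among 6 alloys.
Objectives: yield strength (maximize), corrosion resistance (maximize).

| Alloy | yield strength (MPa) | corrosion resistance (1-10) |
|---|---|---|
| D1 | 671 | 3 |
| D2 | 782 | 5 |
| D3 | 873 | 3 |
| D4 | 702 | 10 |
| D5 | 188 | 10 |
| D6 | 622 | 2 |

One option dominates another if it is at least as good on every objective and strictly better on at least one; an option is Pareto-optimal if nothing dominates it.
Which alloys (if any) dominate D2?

none

D1: worse on yield strength (671 vs 782).
D3: worse on corrosion resistance (3 vs 5).
D4: worse on yield strength (702 vs 782).
D5: worse on yield strength (188 vs 782).
D6: worse on yield strength (622 vs 782).
No option dominates D2.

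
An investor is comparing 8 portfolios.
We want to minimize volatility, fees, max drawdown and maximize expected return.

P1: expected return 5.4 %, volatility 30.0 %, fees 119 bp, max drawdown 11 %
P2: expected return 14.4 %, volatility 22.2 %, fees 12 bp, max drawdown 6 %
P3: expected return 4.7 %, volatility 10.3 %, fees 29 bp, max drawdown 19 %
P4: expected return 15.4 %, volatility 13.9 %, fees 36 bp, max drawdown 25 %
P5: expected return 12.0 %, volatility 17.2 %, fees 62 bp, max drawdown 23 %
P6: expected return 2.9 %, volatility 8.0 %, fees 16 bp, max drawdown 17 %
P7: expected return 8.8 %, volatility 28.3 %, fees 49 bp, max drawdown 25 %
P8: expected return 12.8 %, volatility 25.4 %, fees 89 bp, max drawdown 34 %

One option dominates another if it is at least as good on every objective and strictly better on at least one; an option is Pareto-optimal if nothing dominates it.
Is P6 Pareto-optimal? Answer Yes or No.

P1: worse on volatility (30.0 vs 8.0).
P2: worse on volatility (22.2 vs 8.0).
P3: worse on volatility (10.3 vs 8.0).
P4: worse on volatility (13.9 vs 8.0).
P5: worse on volatility (17.2 vs 8.0).
P7: worse on volatility (28.3 vs 8.0).
P8: worse on volatility (25.4 vs 8.0).
No option is at least as good as P6 on every objective and strictly better on one.

Yes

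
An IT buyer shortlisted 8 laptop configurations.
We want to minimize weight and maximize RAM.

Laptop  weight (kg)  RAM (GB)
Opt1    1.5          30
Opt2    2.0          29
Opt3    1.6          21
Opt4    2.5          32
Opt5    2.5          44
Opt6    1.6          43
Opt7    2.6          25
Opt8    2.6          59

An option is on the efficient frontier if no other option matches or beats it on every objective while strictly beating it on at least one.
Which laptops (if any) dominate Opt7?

Opt1: weight 1.5≤2.6, RAM 30≥25 — dominates Opt7.
Opt2: weight 2.0≤2.6, RAM 29≥25 — dominates Opt7.
Opt4: weight 2.5≤2.6, RAM 32≥25 — dominates Opt7.
Opt5: weight 2.5≤2.6, RAM 44≥25 — dominates Opt7.
Opt6: weight 1.6≤2.6, RAM 43≥25 — dominates Opt7.
Opt8: weight 2.6≤2.6, RAM 59≥25 — dominates Opt7.
Others (Opt3) are each worse than Opt7 on at least one objective.

Opt1, Opt2, Opt4, Opt5, Opt6, Opt8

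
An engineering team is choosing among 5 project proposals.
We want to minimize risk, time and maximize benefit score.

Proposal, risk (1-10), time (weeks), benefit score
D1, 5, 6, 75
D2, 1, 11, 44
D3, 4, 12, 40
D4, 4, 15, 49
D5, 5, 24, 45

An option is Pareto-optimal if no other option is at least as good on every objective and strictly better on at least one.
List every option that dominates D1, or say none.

none

D2: worse on time (11 vs 6).
D3: worse on time (12 vs 6).
D4: worse on time (15 vs 6).
D5: worse on time (24 vs 6).
No option dominates D1.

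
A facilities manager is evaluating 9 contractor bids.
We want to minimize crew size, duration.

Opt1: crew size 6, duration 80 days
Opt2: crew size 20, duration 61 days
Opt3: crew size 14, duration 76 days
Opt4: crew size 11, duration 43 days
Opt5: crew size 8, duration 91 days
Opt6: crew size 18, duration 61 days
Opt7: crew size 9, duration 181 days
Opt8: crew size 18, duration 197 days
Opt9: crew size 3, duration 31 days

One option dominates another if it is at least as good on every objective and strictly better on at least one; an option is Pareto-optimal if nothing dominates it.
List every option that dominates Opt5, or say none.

Opt1: crew size 6≤8, duration 80≤91 — dominates Opt5.
Opt9: crew size 3≤8, duration 31≤91 — dominates Opt5.
Others (Opt2, Opt3, Opt4, Opt6, Opt7, Opt8) are each worse than Opt5 on at least one objective.

Opt1, Opt9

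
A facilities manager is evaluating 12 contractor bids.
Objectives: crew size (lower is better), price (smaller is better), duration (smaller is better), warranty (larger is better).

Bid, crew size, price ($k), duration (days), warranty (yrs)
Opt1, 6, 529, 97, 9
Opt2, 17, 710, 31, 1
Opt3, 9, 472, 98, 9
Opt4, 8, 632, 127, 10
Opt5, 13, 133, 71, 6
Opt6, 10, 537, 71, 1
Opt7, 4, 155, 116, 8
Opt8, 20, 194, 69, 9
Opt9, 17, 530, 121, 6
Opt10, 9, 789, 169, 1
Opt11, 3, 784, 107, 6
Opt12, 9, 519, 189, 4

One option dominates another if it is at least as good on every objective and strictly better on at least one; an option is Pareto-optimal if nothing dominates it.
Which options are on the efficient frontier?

Opt1: not dominated.
Opt2: not dominated (best duration).
Opt3: not dominated.
Opt4: not dominated (best warranty).
Opt5: not dominated (best price).
Opt6: not dominated.
Opt7: not dominated.
Opt8: not dominated.
Opt9: dominated by Opt1 (crew size 6≤17, price 529≤530, duration 97≤121, warranty 9≥6).
Opt10: dominated by Opt1 (crew size 6≤9, price 529≤789, duration 97≤169, warranty 9≥1).
Opt11: not dominated (best crew size).
Opt12: dominated by Opt3 (crew size 9≤9, price 472≤519, duration 98≤189, warranty 9≥4).

Opt1, Opt2, Opt3, Opt4, Opt5, Opt6, Opt7, Opt8, Opt11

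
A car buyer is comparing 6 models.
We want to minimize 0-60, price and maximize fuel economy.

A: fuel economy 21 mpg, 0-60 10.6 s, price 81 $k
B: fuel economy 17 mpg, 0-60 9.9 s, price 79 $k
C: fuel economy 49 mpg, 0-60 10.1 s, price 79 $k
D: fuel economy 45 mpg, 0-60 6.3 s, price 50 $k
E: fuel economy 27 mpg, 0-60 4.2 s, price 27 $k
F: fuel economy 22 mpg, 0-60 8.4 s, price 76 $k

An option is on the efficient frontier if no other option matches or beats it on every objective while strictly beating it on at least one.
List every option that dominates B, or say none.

D, E, F

D: fuel economy 45≥17, 0-60 6.3≤9.9, price 50≤79 — dominates B.
E: fuel economy 27≥17, 0-60 4.2≤9.9, price 27≤79 — dominates B.
F: fuel economy 22≥17, 0-60 8.4≤9.9, price 76≤79 — dominates B.
Others (A, C) are each worse than B on at least one objective.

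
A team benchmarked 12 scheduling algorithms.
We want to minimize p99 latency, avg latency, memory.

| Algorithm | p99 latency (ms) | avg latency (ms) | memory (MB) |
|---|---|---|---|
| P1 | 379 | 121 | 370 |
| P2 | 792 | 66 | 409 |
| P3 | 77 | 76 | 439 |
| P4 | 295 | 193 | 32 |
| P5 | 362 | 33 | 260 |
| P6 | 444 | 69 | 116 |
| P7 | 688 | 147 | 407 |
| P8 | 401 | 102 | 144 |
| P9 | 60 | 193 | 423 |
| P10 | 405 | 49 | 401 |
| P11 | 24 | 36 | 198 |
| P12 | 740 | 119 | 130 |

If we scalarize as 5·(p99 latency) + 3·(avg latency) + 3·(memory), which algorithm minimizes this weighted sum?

P11

P1: 5·379 + 3·121 + 3·370 = 3368
P2: 5·792 + 3·66 + 3·409 = 5385
P3: 5·77 + 3·76 + 3·439 = 1930
P4: 5·295 + 3·193 + 3·32 = 2150
P5: 5·362 + 3·33 + 3·260 = 2689
P6: 5·444 + 3·69 + 3·116 = 2775
P7: 5·688 + 3·147 + 3·407 = 5102
P8: 5·401 + 3·102 + 3·144 = 2743
P9: 5·60 + 3·193 + 3·423 = 2148
P10: 5·405 + 3·49 + 3·401 = 3375
P11: 5·24 + 3·36 + 3·198 = 822
P12: 5·740 + 3·119 + 3·130 = 4447
Lowest: P11 at 822.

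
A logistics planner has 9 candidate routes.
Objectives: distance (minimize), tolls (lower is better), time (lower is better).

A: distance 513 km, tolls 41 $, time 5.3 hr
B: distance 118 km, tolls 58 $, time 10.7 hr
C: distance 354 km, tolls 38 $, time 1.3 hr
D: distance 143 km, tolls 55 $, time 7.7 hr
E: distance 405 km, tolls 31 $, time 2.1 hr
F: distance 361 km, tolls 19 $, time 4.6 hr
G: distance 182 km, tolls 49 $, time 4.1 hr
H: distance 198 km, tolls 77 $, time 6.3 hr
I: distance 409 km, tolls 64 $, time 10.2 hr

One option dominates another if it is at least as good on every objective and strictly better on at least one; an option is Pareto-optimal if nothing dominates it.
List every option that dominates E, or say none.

none

A: worse on distance (513 vs 405).
B: worse on tolls (58 vs 31).
C: worse on tolls (38 vs 31).
D: worse on tolls (55 vs 31).
F: worse on time (4.6 vs 2.1).
G: worse on tolls (49 vs 31).
H: worse on tolls (77 vs 31).
I: worse on distance (409 vs 405).
No option dominates E.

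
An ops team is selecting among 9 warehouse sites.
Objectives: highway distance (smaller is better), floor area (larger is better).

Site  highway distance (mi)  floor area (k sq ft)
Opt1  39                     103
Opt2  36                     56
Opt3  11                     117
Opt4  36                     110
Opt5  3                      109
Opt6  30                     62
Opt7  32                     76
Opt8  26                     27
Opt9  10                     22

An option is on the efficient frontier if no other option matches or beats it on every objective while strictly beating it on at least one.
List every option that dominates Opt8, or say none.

Opt3: highway distance 11≤26, floor area 117≥27 — dominates Opt8.
Opt5: highway distance 3≤26, floor area 109≥27 — dominates Opt8.
Others (Opt1, Opt2, Opt4, Opt6, Opt7, Opt9) are each worse than Opt8 on at least one objective.

Opt3, Opt5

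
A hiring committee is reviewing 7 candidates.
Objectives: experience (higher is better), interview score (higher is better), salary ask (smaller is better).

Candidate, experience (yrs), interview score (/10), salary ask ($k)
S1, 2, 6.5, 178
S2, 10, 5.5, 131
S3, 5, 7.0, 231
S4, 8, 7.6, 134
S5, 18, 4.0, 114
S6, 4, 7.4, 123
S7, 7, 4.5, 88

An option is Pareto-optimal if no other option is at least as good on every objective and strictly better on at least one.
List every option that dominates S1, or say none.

S4: experience 8≥2, interview score 7.6≥6.5, salary ask 134≤178 — dominates S1.
S6: experience 4≥2, interview score 7.4≥6.5, salary ask 123≤178 — dominates S1.
Others (S2, S3, S5, S7) are each worse than S1 on at least one objective.

S4, S6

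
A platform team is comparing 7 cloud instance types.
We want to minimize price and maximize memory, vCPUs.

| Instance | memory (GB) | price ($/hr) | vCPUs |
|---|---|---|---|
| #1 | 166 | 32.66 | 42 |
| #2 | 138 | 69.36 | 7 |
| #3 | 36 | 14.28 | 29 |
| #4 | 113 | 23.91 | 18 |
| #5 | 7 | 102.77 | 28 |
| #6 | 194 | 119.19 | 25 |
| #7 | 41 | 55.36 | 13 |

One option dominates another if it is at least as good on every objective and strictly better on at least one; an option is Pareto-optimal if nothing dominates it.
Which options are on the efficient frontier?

#1, #3, #4, #6

#1: not dominated (best vCPUs).
#2: dominated by #1 (memory 166≥138, price 32.66≤69.36, vCPUs 42≥7).
#3: not dominated (best price).
#4: not dominated.
#5: dominated by #1 (memory 166≥7, price 32.66≤102.77, vCPUs 42≥28).
#6: not dominated (best memory).
#7: dominated by #1 (memory 166≥41, price 32.66≤55.36, vCPUs 42≥13).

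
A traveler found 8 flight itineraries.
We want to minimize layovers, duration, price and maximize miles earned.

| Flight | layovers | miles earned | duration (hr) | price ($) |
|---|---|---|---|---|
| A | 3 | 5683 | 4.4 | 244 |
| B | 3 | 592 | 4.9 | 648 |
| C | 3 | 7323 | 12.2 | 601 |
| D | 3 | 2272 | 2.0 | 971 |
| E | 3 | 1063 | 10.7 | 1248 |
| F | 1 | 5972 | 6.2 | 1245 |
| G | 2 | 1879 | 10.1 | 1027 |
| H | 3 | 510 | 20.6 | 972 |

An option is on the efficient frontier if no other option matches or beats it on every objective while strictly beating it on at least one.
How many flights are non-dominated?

5

A: not dominated (best price).
B: dominated by A (layovers 3≤3, miles earned 5683≥592, duration 4.4≤4.9, price 244≤648).
C: not dominated (best miles earned).
D: not dominated (best duration).
E: dominated by A (layovers 3≤3, miles earned 5683≥1063, duration 4.4≤10.7, price 244≤1248).
F: not dominated (best layovers).
G: not dominated.
H: dominated by A (layovers 3≤3, miles earned 5683≥510, duration 4.4≤20.6, price 244≤972).
Pareto-optimal: A, C, D, F, G → 5.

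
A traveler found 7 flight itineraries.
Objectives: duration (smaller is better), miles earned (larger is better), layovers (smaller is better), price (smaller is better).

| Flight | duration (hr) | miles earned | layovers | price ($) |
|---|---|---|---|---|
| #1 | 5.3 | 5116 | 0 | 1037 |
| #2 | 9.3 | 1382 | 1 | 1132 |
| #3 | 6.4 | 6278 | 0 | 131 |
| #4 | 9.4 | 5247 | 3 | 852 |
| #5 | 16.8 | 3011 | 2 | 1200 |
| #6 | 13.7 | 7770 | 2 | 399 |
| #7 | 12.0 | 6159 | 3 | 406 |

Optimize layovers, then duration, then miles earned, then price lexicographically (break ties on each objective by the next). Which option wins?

#1

First minimize layovers: best is 0, kept {#1, #3}.
Then minimize duration: best is 5.3, kept {#1}.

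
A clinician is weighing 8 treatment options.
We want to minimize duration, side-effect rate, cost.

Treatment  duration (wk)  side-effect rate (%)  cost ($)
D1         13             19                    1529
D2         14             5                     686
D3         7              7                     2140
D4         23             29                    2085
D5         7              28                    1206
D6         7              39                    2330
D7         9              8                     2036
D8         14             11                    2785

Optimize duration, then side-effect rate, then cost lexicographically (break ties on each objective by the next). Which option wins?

D3

First minimize duration: best is 7, kept {D3, D5, D6}.
Then minimize side-effect rate: best is 7, kept {D3}.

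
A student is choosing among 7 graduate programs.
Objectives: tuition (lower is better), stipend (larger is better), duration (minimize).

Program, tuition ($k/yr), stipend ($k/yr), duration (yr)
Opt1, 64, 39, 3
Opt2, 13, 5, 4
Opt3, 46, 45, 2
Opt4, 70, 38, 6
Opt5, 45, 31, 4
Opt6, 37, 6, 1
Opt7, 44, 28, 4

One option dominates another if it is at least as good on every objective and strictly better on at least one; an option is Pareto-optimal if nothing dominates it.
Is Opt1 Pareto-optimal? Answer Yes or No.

Opt3 vs Opt1: tuition 46≤64, stipend 45≥39, duration 2≤3 — Opt3 is at least as good on every objective and strictly better on at least one, so Opt3 dominates Opt1.

No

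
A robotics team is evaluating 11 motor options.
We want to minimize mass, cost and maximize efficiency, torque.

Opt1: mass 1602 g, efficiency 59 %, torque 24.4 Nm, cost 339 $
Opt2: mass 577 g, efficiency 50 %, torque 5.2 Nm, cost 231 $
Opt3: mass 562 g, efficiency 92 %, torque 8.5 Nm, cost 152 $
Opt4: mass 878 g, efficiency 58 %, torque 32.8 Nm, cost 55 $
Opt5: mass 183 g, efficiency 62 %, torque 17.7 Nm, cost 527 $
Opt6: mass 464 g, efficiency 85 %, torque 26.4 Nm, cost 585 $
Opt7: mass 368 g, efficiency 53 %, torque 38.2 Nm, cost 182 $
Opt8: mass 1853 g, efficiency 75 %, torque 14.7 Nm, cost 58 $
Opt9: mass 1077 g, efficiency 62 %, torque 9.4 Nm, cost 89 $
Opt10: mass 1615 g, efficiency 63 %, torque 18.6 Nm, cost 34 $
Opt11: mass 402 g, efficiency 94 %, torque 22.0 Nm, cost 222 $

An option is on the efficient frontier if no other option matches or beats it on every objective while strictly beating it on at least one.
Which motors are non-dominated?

Opt1: not dominated.
Opt2: dominated by Opt3 (mass 562≤577, efficiency 92≥50, torque 8.5≥5.2, cost 152≤231).
Opt3: not dominated.
Opt4: not dominated.
Opt5: not dominated (best mass).
Opt6: not dominated.
Opt7: not dominated (best torque).
Opt8: not dominated.
Opt9: not dominated.
Opt10: not dominated (best cost).
Opt11: not dominated (best efficiency).

Opt1, Opt3, Opt4, Opt5, Opt6, Opt7, Opt8, Opt9, Opt10, Opt11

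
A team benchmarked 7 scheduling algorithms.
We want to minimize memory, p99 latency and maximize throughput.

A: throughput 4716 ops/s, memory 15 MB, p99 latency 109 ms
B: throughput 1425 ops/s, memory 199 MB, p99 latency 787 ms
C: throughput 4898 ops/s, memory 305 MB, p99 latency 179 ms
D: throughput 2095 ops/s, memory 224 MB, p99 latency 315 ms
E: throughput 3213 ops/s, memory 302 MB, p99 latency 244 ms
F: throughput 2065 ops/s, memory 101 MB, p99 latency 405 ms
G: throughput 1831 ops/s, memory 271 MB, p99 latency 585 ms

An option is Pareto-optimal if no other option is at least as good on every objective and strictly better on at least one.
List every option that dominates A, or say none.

none

B: worse on throughput (1425 vs 4716).
C: worse on memory (305 vs 15).
D: worse on throughput (2095 vs 4716).
E: worse on throughput (3213 vs 4716).
F: worse on throughput (2065 vs 4716).
G: worse on throughput (1831 vs 4716).
No option dominates A.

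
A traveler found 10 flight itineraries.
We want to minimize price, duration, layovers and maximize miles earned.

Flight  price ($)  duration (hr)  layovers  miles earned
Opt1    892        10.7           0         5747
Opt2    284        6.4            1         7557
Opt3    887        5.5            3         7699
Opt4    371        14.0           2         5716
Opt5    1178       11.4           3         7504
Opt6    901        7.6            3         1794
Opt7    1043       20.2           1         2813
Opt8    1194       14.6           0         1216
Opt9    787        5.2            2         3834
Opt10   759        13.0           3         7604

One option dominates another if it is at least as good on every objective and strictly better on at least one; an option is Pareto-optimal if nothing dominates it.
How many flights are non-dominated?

Opt1: not dominated.
Opt2: not dominated (best price).
Opt3: not dominated (best miles earned).
Opt4: dominated by Opt2 (price 284≤371, duration 6.4≤14.0, layovers 1≤2, miles earned 7557≥5716).
Opt5: dominated by Opt2 (price 284≤1178, duration 6.4≤11.4, layovers 1≤3, miles earned 7557≥7504).
Opt6: dominated by Opt2 (price 284≤901, duration 6.4≤7.6, layovers 1≤3, miles earned 7557≥1794).
Opt7: dominated by Opt1 (price 892≤1043, duration 10.7≤20.2, layovers 0≤1, miles earned 5747≥2813).
Opt8: dominated by Opt1 (price 892≤1194, duration 10.7≤14.6, layovers 0≤0, miles earned 5747≥1216).
Opt9: not dominated (best duration).
Opt10: not dominated.
Pareto-optimal: Opt1, Opt2, Opt3, Opt9, Opt10 → 5.

5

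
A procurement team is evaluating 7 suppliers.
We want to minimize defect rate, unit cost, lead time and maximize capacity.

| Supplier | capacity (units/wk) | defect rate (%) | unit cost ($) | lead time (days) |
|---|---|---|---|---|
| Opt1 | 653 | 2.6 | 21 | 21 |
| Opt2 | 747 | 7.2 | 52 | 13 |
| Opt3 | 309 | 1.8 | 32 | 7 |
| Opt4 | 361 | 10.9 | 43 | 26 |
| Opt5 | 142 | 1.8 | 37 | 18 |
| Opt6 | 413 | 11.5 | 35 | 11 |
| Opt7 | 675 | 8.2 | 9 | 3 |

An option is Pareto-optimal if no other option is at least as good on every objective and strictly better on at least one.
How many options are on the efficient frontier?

4

Opt1: not dominated.
Opt2: not dominated (best capacity).
Opt3: not dominated.
Opt4: dominated by Opt1 (capacity 653≥361, defect rate 2.6≤10.9, unit cost 21≤43, lead time 21≤26).
Opt5: dominated by Opt3 (capacity 309≥142, defect rate 1.8≤1.8, unit cost 32≤37, lead time 7≤18).
Opt6: dominated by Opt7 (capacity 675≥413, defect rate 8.2≤11.5, unit cost 9≤35, lead time 3≤11).
Opt7: not dominated (best unit cost).
Pareto-optimal: Opt1, Opt2, Opt3, Opt7 → 4.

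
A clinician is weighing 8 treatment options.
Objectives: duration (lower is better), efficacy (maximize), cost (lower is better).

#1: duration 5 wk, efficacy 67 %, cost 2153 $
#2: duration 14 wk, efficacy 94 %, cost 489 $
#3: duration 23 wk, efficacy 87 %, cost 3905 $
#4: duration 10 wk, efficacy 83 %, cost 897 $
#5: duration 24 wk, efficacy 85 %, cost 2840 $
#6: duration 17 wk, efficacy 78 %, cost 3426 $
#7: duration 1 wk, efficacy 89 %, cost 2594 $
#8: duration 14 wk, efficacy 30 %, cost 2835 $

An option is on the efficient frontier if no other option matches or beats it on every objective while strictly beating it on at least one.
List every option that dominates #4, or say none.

none

#1: worse on efficacy (67 vs 83).
#2: worse on duration (14 vs 10).
#3: worse on duration (23 vs 10).
#5: worse on duration (24 vs 10).
#6: worse on duration (17 vs 10).
#7: worse on cost (2594 vs 897).
#8: worse on duration (14 vs 10).
No option dominates #4.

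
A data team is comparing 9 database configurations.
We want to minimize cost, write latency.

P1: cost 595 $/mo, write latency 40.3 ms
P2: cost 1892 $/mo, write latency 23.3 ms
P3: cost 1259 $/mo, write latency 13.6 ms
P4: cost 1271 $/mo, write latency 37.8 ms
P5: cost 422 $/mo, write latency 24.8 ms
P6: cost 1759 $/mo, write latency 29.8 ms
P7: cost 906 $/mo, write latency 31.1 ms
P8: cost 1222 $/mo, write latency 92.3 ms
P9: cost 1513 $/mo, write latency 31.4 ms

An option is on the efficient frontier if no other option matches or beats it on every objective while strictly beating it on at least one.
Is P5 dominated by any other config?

P1: worse on cost (595 vs 422).
P2: worse on cost (1892 vs 422).
P3: worse on cost (1259 vs 422).
P4: worse on cost (1271 vs 422).
P6: worse on cost (1759 vs 422).
P7: worse on cost (906 vs 422).
P8: worse on cost (1222 vs 422).
P9: worse on cost (1513 vs 422).
No option is at least as good as P5 on every objective and strictly better on one.

No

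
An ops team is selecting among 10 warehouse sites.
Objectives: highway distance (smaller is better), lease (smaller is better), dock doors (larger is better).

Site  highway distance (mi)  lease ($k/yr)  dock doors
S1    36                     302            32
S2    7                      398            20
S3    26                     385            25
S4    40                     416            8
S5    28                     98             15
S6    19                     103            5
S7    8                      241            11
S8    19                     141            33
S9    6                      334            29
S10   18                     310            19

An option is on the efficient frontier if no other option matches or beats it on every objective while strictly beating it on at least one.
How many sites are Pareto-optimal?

6

S1: dominated by S8 (highway distance 19≤36, lease 141≤302, dock doors 33≥32).
S2: dominated by S9 (highway distance 6≤7, lease 334≤398, dock doors 29≥20).
S3: dominated by S8 (highway distance 19≤26, lease 141≤385, dock doors 33≥25).
S4: dominated by S1 (highway distance 36≤40, lease 302≤416, dock doors 32≥8).
S5: not dominated (best lease).
S6: not dominated.
S7: not dominated.
S8: not dominated (best dock doors).
S9: not dominated (best highway distance).
S10: not dominated.
Pareto-optimal: S5, S6, S7, S8, S9, S10 → 6.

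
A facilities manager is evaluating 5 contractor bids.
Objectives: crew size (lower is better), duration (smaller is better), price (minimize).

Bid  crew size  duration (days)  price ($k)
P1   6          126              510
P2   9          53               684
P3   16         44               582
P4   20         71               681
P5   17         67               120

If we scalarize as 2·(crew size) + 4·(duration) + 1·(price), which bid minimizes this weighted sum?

P1: 2·6 + 4·126 + 1·510 = 1026
P2: 2·9 + 4·53 + 1·684 = 914
P3: 2·16 + 4·44 + 1·582 = 790
P4: 2·20 + 4·71 + 1·681 = 1005
P5: 2·17 + 4·67 + 1·120 = 422
Lowest: P5 at 422.

P5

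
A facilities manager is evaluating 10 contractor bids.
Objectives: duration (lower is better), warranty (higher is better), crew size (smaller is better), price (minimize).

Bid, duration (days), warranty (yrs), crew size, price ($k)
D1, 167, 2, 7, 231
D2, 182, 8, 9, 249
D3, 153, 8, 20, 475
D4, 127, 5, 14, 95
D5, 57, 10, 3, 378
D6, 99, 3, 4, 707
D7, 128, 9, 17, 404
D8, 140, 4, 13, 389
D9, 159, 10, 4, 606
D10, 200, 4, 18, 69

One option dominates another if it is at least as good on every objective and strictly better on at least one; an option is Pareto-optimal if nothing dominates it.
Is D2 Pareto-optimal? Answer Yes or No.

Yes

D1: worse on warranty (2 vs 8).
D3: worse on crew size (20 vs 9).
D4: worse on warranty (5 vs 8).
D5: worse on price (378 vs 249).
D6: worse on warranty (3 vs 8).
D7: worse on crew size (17 vs 9).
D8: worse on warranty (4 vs 8).
D9: worse on price (606 vs 249).
D10: worse on duration (200 vs 182).
No option is at least as good as D2 on every objective and strictly better on one.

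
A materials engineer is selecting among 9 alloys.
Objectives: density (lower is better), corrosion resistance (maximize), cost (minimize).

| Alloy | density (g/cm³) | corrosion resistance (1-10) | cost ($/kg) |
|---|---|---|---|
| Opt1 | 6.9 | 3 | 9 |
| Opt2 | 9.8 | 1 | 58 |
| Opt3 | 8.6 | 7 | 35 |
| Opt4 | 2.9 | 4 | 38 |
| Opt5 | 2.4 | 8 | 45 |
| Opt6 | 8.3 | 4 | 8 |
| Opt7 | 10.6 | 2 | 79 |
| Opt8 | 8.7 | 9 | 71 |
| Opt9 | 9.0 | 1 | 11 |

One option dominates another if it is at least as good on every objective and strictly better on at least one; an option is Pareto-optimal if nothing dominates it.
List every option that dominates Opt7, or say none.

Opt1, Opt3, Opt4, Opt5, Opt6, Opt8

Opt1: density 6.9≤10.6, corrosion resistance 3≥2, cost 9≤79 — dominates Opt7.
Opt3: density 8.6≤10.6, corrosion resistance 7≥2, cost 35≤79 — dominates Opt7.
Opt4: density 2.9≤10.6, corrosion resistance 4≥2, cost 38≤79 — dominates Opt7.
Opt5: density 2.4≤10.6, corrosion resistance 8≥2, cost 45≤79 — dominates Opt7.
Opt6: density 8.3≤10.6, corrosion resistance 4≥2, cost 8≤79 — dominates Opt7.
Opt8: density 8.7≤10.6, corrosion resistance 9≥2, cost 71≤79 — dominates Opt7.
Others (Opt2, Opt9) are each worse than Opt7 on at least one objective.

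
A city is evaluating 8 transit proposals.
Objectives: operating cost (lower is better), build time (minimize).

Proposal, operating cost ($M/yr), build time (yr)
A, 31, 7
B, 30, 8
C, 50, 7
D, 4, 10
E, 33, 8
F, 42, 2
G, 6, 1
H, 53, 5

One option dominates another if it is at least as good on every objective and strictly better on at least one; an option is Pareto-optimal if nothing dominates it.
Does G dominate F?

G vs F: operating cost 6≤42, build time 1≤2 — G is at least as good on every objective with at least one strict improvement.

Yes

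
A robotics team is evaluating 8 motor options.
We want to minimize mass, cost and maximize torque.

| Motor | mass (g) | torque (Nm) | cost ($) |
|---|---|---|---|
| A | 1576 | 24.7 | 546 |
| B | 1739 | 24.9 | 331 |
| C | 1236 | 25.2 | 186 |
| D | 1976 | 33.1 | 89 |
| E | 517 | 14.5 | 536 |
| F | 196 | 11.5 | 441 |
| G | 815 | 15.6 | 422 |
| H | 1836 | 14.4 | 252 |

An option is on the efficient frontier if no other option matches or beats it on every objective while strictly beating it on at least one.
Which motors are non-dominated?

A: dominated by C (mass 1236≤1576, torque 25.2≥24.7, cost 186≤546).
B: dominated by C (mass 1236≤1739, torque 25.2≥24.9, cost 186≤331).
C: not dominated.
D: not dominated (best torque).
E: not dominated.
F: not dominated (best mass).
G: not dominated.
H: dominated by C (mass 1236≤1836, torque 25.2≥14.4, cost 186≤252).

C, D, E, F, G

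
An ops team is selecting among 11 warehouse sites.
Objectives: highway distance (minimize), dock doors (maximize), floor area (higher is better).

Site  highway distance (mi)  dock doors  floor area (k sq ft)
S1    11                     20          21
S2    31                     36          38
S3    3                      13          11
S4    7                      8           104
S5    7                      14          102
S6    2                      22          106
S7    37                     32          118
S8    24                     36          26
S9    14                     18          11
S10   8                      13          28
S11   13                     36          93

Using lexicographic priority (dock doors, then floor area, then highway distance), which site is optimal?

First maximize dock doors: best is 36, kept {S2, S8, S11}.
Then maximize floor area: best is 93, kept {S11}.

S11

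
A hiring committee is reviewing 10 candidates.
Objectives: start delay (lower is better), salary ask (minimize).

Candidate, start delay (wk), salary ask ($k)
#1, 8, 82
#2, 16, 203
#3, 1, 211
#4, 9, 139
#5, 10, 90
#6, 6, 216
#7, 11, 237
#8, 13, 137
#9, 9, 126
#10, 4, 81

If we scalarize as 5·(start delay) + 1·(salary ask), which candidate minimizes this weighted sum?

#1: 5·8 + 1·82 = 122
#2: 5·16 + 1·203 = 283
#3: 5·1 + 1·211 = 216
#4: 5·9 + 1·139 = 184
#5: 5·10 + 1·90 = 140
#6: 5·6 + 1·216 = 246
#7: 5·11 + 1·237 = 292
#8: 5·13 + 1·137 = 202
#9: 5·9 + 1·126 = 171
#10: 5·4 + 1·81 = 101
Lowest: #10 at 101.

#10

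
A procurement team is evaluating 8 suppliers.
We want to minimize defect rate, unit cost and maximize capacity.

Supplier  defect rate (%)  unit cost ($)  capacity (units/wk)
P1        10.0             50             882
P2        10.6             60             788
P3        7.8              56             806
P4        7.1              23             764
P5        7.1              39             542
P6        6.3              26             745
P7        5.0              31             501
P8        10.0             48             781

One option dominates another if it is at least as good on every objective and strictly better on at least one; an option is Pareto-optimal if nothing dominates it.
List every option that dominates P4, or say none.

none

P1: worse on defect rate (10.0 vs 7.1).
P2: worse on defect rate (10.6 vs 7.1).
P3: worse on defect rate (7.8 vs 7.1).
P5: worse on unit cost (39 vs 23).
P6: worse on unit cost (26 vs 23).
P7: worse on unit cost (31 vs 23).
P8: worse on defect rate (10.0 vs 7.1).
No option dominates P4.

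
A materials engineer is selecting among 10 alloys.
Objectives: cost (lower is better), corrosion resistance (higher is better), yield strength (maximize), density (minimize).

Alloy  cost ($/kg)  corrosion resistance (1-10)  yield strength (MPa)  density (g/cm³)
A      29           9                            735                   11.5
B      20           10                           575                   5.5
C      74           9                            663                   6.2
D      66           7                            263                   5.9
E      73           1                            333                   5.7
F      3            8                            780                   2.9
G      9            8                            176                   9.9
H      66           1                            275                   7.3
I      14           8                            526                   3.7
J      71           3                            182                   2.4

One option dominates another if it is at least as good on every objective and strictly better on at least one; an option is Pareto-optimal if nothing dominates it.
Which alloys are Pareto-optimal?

A, B, C, F, J

A: not dominated.
B: not dominated (best corrosion resistance).
C: not dominated.
D: dominated by B (cost 20≤66, corrosion resistance 10≥7, yield strength 575≥263, density 5.5≤5.9).
E: dominated by B (cost 20≤73, corrosion resistance 10≥1, yield strength 575≥333, density 5.5≤5.7).
F: not dominated (best cost).
G: dominated by F (cost 3≤9, corrosion resistance 8≥8, yield strength 780≥176, density 2.9≤9.9).
H: dominated by B (cost 20≤66, corrosion resistance 10≥1, yield strength 575≥275, density 5.5≤7.3).
I: dominated by F (cost 3≤14, corrosion resistance 8≥8, yield strength 780≥526, density 2.9≤3.7).
J: not dominated (best density).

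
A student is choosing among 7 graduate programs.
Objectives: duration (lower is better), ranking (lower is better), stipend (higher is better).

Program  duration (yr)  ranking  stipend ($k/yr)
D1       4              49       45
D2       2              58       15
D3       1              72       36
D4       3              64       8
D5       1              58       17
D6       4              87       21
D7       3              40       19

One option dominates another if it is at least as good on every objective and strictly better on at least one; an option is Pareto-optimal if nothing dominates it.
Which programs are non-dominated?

D1: not dominated (best stipend).
D2: dominated by D5 (duration 1≤2, ranking 58≤58, stipend 17≥15).
D3: not dominated.
D4: dominated by D2 (duration 2≤3, ranking 58≤64, stipend 15≥8).
D5: not dominated.
D6: dominated by D1 (duration 4≤4, ranking 49≤87, stipend 45≥21).
D7: not dominated (best ranking).

D1, D3, D5, D7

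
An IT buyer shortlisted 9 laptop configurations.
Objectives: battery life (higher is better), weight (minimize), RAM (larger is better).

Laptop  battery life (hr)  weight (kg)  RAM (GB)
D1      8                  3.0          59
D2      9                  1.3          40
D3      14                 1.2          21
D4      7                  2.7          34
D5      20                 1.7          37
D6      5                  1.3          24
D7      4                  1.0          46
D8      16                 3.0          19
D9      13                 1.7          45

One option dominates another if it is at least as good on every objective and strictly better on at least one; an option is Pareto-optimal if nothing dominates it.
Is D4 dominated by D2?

Yes

D2 vs D4: battery life 9≥7, weight 1.3≤2.7, RAM 40≥34 — D2 is at least as good on every objective with at least one strict improvement.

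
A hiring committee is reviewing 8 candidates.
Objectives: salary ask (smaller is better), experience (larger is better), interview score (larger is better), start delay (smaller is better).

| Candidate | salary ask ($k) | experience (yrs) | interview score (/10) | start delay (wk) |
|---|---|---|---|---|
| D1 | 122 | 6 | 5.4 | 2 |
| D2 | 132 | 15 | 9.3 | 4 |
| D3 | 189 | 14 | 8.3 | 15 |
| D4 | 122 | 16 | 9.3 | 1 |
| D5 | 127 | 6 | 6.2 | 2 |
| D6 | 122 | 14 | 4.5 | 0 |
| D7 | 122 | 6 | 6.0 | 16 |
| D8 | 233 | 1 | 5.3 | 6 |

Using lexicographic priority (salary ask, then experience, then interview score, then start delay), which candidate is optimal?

D4

First minimize salary ask: best is 122, kept {D1, D4, D6, D7}.
Then maximize experience: best is 16, kept {D4}.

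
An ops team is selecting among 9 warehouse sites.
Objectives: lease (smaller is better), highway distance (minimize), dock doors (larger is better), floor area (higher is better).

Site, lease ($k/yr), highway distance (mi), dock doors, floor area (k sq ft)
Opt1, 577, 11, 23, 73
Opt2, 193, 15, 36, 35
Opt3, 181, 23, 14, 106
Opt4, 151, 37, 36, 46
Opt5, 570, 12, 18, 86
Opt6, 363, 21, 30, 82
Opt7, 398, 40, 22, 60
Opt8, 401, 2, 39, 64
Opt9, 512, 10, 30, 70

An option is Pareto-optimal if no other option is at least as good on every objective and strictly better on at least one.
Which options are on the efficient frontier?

Opt1: not dominated.
Opt2: not dominated.
Opt3: not dominated (best floor area).
Opt4: not dominated (best lease).
Opt5: not dominated.
Opt6: not dominated.
Opt7: dominated by Opt6 (lease 363≤398, highway distance 21≤40, dock doors 30≥22, floor area 82≥60).
Opt8: not dominated (best highway distance).
Opt9: not dominated.

Opt1, Opt2, Opt3, Opt4, Opt5, Opt6, Opt8, Opt9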